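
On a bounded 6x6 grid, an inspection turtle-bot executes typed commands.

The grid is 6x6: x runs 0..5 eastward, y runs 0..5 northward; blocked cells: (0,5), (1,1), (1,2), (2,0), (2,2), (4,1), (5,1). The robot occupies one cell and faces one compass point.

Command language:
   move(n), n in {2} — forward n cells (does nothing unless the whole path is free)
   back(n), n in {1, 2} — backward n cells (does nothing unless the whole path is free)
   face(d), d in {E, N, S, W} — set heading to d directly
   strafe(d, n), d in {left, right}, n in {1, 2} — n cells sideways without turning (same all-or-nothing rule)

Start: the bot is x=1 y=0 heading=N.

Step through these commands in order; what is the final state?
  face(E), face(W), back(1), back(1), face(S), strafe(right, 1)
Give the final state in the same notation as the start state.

x=0 y=0 heading=S

begin: x=1 y=0 heading=N
t=1 face(E) ⇒ x=1 y=0 heading=E
t=2 face(W) ⇒ x=1 y=0 heading=W
t=3 back(1) ⇒ x=1 y=0 heading=W
t=4 back(1) ⇒ x=1 y=0 heading=W
t=5 face(S) ⇒ x=1 y=0 heading=S
t=6 strafe(right, 1) ⇒ x=0 y=0 heading=S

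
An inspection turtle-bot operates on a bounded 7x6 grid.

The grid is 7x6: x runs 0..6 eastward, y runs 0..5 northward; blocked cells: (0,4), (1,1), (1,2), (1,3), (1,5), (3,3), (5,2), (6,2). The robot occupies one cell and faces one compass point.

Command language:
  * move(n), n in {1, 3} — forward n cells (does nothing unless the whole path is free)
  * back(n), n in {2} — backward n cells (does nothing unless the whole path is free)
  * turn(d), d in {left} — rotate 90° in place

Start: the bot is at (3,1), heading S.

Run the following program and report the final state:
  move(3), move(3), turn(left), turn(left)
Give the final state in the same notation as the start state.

initial: at (3,1), heading S
[1] after move(3): at (3,1), heading S
[2] after move(3): at (3,1), heading S
[3] after turn(left): at (3,1), heading E
[4] after turn(left): at (3,1), heading N

at (3,1), heading N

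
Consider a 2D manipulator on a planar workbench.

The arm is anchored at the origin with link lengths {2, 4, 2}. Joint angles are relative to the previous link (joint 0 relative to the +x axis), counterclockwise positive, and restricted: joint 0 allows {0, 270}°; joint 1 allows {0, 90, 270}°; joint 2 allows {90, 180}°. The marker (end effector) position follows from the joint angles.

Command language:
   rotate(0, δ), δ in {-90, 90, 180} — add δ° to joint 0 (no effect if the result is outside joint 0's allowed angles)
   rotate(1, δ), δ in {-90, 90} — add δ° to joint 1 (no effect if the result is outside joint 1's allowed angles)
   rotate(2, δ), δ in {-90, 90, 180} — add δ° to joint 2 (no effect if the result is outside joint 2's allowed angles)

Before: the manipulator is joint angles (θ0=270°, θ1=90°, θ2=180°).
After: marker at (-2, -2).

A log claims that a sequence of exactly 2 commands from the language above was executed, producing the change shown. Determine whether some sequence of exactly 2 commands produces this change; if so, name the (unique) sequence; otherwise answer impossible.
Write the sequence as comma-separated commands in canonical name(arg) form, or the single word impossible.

rotate(1, -90), rotate(1, -90)

start: joint angles (θ0=270°, θ1=90°, θ2=180°)
t=1 rotate(1, -90) ⇒ joint angles (θ0=270°, θ1=0°, θ2=180°)
t=2 rotate(1, -90) ⇒ joint angles (θ0=270°, θ1=270°, θ2=180°)
all 64 alternatives checked — unique.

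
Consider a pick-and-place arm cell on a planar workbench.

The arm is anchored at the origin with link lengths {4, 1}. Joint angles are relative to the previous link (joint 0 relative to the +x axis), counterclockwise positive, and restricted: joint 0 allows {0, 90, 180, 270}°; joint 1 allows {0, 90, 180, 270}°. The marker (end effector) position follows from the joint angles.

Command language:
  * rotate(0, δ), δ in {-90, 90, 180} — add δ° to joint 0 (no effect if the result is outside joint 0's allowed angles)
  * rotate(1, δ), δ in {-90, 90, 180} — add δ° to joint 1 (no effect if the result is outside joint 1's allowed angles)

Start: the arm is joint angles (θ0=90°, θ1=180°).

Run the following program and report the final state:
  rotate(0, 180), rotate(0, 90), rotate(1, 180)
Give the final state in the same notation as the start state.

begin: joint angles (θ0=90°, θ1=180°)
[1] after rotate(0, 180): joint angles (θ0=270°, θ1=180°)
[2] after rotate(0, 90): joint angles (θ0=0°, θ1=180°)
[3] after rotate(1, 180): joint angles (θ0=0°, θ1=0°)

joint angles (θ0=0°, θ1=0°)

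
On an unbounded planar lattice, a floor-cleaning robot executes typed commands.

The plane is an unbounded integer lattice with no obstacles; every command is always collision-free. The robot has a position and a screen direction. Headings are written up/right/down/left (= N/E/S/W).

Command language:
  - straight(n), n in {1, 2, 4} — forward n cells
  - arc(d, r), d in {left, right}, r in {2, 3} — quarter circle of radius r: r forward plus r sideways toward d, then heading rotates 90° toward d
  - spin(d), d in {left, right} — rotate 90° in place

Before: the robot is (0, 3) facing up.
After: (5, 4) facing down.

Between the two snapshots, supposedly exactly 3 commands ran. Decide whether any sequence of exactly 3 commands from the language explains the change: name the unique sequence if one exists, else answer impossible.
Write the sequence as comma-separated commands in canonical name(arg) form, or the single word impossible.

key: cell and facing (now S) both changed — the 3 commands mix motion and turning
t0: (0, 3) facing up
t=1 straight(2) ⇒ (0, 5) facing up
t=2 arc(right, 2) ⇒ (2, 7) facing right
t=3 arc(right, 3) ⇒ (5, 4) facing down
no rival 3-sequence matches.

straight(2), arc(right, 2), arc(right, 3)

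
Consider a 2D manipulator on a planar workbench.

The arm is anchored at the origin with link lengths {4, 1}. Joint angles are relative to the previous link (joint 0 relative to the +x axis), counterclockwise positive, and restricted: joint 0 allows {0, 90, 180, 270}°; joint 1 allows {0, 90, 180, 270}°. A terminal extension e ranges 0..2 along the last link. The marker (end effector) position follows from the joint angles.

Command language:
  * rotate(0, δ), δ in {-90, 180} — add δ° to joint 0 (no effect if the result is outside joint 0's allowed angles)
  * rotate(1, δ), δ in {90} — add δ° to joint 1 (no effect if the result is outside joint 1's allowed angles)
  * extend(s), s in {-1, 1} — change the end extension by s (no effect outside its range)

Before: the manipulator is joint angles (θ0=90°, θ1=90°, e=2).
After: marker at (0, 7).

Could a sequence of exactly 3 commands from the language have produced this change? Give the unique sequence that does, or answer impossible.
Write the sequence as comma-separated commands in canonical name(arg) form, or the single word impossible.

rotate(1, 90), rotate(1, 90), rotate(1, 90)

initial: joint angles (θ0=90°, θ1=90°, e=2)
1. rotate(1, 90) → joint angles (θ0=90°, θ1=180°, e=2)
2. rotate(1, 90) → joint angles (θ0=90°, θ1=270°, e=2)
3. rotate(1, 90) → joint angles (θ0=90°, θ1=0°, e=2)
all 125 alternatives checked — unique.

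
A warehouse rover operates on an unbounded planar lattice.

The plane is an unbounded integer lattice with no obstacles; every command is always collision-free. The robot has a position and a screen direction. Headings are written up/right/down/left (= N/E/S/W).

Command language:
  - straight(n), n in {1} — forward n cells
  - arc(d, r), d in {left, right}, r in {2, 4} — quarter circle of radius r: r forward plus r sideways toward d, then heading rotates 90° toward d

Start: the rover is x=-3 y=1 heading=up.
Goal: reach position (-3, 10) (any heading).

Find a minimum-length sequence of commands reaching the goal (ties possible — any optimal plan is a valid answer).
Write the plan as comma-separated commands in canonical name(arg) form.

start: x=-3 y=1 heading=up
step 1 (arc(right, 2)): x=-1 y=3 heading=right
step 2 (arc(left, 2)): x=1 y=5 heading=up
step 3 (straight(1)): x=1 y=6 heading=up
step 4 (arc(left, 4)): x=-3 y=10 heading=left
nothing shorter than 4 reaches the goal.

arc(right, 2), arc(left, 2), straight(1), arc(left, 4)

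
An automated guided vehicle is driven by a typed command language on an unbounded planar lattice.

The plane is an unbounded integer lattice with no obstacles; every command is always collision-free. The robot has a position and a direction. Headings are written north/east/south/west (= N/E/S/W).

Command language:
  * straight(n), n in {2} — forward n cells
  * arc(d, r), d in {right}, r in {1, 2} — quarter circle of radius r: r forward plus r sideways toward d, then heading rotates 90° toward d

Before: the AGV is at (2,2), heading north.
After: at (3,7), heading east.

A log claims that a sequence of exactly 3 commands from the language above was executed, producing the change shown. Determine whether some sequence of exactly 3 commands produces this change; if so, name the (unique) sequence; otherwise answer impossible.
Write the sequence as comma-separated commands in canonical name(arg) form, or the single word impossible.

straight(2), straight(2), arc(right, 1)

key: running arc(right, 1) before straight(2) would end elsewhere — order is forced
begin: at (2,2), heading north
1. straight(2) → at (2,4), heading north
2. straight(2) → at (2,6), heading north
3. arc(right, 1) → at (3,7), heading east
all 27 alternatives checked — unique.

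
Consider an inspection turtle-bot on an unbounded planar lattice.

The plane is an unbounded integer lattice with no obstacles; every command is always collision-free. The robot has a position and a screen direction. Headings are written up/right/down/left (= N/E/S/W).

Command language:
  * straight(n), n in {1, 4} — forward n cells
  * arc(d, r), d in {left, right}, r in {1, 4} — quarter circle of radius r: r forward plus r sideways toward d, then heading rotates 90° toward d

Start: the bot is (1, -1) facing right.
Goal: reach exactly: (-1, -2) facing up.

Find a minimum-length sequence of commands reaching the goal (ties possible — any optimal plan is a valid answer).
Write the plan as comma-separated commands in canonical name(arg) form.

initial: (1, -1) facing right
step 1 (arc(right, 4)): (5, -5) facing down
step 2 (arc(right, 1)): (4, -6) facing left
step 3 (straight(1)): (3, -6) facing left
step 4 (arc(right, 4)): (-1, -2) facing up
nothing shorter than 4 reaches the goal.

arc(right, 4), arc(right, 1), straight(1), arc(right, 4)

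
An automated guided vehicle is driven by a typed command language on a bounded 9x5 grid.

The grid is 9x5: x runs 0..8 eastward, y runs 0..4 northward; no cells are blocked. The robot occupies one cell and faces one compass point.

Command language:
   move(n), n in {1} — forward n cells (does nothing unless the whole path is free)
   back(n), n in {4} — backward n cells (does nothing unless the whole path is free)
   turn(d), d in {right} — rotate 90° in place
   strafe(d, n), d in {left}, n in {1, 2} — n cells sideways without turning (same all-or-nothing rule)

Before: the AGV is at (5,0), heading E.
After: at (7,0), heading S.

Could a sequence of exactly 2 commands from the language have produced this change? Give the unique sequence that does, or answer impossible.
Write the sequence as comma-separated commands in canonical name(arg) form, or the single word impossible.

key: order matters: swapping turn(right) and strafe(left, 2) lands elsewhere
initial: at (5,0), heading E
1. turn(right) → at (5,0), heading S
2. strafe(left, 2) → at (7,0), heading S
uniquely the one of 25 2-step routes that fits.

turn(right), strafe(left, 2)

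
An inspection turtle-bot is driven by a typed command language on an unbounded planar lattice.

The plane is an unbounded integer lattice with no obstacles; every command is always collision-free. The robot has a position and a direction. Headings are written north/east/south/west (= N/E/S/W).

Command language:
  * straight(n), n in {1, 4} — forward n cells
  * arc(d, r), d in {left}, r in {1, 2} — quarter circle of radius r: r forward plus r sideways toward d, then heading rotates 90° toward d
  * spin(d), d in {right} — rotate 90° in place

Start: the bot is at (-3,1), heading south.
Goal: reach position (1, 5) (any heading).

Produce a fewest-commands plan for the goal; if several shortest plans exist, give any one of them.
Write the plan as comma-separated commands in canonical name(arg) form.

t0: at (-3,1), heading south
t=1 arc(left, 2) ⇒ at (-1,-1), heading east
t=2 arc(left, 2) ⇒ at (1,1), heading north
t=3 straight(4) ⇒ at (1,5), heading north
no 2-step plan works, so 3 is optimal.

arc(left, 2), arc(left, 2), straight(4)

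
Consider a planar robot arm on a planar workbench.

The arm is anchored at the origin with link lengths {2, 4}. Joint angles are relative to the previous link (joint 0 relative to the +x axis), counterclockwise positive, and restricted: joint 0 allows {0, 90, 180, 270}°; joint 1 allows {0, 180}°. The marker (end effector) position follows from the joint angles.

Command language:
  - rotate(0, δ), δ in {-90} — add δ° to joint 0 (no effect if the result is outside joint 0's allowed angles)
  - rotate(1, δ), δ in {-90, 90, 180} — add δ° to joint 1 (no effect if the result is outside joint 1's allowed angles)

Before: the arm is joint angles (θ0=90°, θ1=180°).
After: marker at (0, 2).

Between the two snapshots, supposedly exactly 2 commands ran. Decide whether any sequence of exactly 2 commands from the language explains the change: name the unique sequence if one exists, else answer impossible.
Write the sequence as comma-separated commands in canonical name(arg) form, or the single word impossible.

rotate(0, -90), rotate(0, -90)

begin: joint angles (θ0=90°, θ1=180°)
1. rotate(0, -90) → joint angles (θ0=0°, θ1=180°)
2. rotate(0, -90) → joint angles (θ0=270°, θ1=180°)
no other 2-command option fits: unique.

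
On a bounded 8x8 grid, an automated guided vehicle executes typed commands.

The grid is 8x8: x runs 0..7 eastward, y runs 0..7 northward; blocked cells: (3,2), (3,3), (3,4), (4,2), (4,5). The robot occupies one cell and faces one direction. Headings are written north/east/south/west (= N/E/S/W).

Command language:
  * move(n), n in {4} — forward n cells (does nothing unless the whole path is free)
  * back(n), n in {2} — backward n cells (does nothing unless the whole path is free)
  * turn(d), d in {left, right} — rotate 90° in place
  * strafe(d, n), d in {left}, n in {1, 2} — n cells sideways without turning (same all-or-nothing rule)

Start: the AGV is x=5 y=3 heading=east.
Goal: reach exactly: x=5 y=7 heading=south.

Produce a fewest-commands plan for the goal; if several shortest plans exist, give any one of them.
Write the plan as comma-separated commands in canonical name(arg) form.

from: x=5 y=3 heading=east
step 1 (turn(right)): x=5 y=3 heading=south
step 2 (back(2)): x=5 y=5 heading=south
step 3 (back(2)): x=5 y=7 heading=south
minimal: 3 command(s), checked below 3.

turn(right), back(2), back(2)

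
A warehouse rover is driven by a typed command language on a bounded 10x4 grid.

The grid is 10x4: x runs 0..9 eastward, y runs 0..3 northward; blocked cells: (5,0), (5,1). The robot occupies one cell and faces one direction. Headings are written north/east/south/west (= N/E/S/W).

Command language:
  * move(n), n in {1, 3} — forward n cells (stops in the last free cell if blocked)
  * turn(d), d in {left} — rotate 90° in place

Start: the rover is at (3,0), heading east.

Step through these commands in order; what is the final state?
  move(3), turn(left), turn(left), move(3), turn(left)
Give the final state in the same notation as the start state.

at (1,0), heading south

from: at (3,0), heading east
t=1 move(3) ⇒ at (4,0), heading east
t=2 turn(left) ⇒ at (4,0), heading north
t=3 turn(left) ⇒ at (4,0), heading west
t=4 move(3) ⇒ at (1,0), heading west
t=5 turn(left) ⇒ at (1,0), heading south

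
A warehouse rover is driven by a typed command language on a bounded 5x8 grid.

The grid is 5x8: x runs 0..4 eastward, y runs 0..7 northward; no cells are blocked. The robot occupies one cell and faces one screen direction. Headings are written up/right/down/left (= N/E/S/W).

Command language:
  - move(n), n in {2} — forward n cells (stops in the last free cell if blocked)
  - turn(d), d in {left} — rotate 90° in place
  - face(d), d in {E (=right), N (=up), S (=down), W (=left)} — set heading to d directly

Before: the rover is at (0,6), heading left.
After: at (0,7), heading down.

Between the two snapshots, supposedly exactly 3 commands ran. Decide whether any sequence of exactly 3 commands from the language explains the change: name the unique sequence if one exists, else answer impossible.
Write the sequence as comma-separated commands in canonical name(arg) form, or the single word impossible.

key: order matters: swapping face(N) and face(S) lands elsewhere
start: at (0,6), heading left
t=1 face(N) ⇒ at (0,6), heading up
t=2 move(2) ⇒ at (0,7), heading up
t=3 face(S) ⇒ at (0,7), heading down
uniquely the one of 216 3-step routes that fits.

face(N), move(2), face(S)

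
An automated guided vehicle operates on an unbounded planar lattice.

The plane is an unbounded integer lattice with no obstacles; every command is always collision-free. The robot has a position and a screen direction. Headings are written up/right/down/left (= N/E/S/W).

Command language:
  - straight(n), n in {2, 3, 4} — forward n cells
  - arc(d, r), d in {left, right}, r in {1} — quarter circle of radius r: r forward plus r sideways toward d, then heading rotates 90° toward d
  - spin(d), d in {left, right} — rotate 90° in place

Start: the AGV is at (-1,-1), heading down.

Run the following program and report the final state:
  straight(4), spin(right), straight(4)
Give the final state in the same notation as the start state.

t0: at (-1,-1), heading down
[1] after straight(4): at (-1,-5), heading down
[2] after spin(right): at (-1,-5), heading left
[3] after straight(4): at (-5,-5), heading left

at (-5,-5), heading left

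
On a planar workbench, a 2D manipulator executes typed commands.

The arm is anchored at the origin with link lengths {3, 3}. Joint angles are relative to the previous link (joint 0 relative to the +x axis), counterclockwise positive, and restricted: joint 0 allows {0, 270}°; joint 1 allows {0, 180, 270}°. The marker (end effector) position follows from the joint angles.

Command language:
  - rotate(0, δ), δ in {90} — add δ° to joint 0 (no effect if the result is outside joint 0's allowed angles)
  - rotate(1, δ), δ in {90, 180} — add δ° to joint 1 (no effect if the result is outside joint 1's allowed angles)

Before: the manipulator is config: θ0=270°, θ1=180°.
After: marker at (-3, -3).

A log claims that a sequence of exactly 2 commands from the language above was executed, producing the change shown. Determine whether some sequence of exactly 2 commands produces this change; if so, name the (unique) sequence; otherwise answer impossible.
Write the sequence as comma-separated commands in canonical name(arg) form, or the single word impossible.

key: running rotate(1, 180) before rotate(1, 90) would end elsewhere — order is forced
start: config: θ0=270°, θ1=180°
1. rotate(1, 90) → config: θ0=270°, θ1=270°
2. rotate(1, 180) → config: θ0=270°, θ1=270°
uniquely the one of 9 2-step routes that fits.

rotate(1, 90), rotate(1, 180)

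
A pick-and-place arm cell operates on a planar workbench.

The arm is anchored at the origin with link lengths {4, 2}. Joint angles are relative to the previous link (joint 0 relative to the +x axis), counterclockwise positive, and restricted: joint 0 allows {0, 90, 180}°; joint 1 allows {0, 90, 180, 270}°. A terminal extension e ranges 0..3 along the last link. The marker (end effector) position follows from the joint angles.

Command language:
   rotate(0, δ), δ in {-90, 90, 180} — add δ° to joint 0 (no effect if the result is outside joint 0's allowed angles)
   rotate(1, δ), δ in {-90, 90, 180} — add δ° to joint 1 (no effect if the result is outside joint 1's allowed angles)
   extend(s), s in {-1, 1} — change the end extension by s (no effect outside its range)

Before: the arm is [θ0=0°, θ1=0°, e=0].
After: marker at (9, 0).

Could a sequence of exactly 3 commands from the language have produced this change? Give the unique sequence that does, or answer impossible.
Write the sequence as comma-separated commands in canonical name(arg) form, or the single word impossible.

from: [θ0=0°, θ1=0°, e=0]
t=1 extend(1) ⇒ [θ0=0°, θ1=0°, e=1]
t=2 extend(1) ⇒ [θ0=0°, θ1=0°, e=2]
t=3 extend(1) ⇒ [θ0=0°, θ1=0°, e=3]
uniquely the one of 512 3-step routes that fits.

extend(1), extend(1), extend(1)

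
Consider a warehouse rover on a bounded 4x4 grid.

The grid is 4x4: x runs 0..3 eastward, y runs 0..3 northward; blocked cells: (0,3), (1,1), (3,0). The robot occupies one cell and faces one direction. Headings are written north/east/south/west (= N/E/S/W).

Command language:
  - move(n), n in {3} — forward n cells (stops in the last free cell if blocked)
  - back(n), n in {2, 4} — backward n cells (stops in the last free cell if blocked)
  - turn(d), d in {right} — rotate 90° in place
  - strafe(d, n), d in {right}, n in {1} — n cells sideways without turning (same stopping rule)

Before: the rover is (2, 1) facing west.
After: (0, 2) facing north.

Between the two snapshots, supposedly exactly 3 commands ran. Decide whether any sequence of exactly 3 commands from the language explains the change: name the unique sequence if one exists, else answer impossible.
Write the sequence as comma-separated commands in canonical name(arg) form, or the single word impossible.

strafe(right, 1), move(3), turn(right)

key: position moved to (0,2) AND the heading swung to N — translation plus rotation needed
begin: (2, 1) facing west
step 1 (strafe(right, 1)): (2, 2) facing west
step 2 (move(3)): (0, 2) facing west
step 3 (turn(right)): (0, 2) facing north
no other 3-command option fits: unique.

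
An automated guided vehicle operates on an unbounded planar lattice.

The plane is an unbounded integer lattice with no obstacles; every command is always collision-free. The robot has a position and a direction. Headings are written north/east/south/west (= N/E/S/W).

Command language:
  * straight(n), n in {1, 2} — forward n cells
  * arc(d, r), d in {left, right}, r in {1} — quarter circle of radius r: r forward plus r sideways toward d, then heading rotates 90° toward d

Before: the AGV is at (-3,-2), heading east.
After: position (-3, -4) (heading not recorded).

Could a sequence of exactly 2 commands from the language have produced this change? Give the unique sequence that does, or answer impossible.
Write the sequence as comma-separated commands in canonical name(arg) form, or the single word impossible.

arc(right, 1), arc(right, 1)

from: at (-3,-2), heading east
step 1 (arc(right, 1)): at (-2,-3), heading south
step 2 (arc(right, 1)): at (-3,-4), heading west
uniquely the one of 16 2-step routes that fits.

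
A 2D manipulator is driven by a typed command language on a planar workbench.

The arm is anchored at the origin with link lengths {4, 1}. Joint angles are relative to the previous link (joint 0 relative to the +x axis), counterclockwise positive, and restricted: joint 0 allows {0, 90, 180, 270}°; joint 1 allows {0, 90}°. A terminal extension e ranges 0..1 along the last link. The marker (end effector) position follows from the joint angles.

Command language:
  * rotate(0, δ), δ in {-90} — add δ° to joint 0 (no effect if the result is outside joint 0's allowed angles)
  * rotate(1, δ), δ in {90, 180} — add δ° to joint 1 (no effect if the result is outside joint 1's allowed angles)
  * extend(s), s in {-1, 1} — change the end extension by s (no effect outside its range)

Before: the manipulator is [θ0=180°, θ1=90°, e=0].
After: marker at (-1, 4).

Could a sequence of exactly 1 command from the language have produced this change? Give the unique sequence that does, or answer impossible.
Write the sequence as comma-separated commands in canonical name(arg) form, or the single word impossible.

start: [θ0=180°, θ1=90°, e=0]
t=1 rotate(0, -90) ⇒ [θ0=90°, θ1=90°, e=0]
no other 1-command option fits: unique.

rotate(0, -90)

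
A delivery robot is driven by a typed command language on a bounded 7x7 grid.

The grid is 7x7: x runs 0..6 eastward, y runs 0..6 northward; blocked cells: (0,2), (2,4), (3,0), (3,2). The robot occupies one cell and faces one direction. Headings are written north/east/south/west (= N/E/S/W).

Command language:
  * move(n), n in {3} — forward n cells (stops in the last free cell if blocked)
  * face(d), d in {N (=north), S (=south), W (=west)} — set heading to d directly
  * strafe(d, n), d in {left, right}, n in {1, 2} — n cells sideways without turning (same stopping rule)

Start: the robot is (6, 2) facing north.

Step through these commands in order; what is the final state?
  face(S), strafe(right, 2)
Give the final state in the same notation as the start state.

(4, 2) facing south

start: (6, 2) facing north
t=1 face(S) ⇒ (6, 2) facing south
t=2 strafe(right, 2) ⇒ (4, 2) facing south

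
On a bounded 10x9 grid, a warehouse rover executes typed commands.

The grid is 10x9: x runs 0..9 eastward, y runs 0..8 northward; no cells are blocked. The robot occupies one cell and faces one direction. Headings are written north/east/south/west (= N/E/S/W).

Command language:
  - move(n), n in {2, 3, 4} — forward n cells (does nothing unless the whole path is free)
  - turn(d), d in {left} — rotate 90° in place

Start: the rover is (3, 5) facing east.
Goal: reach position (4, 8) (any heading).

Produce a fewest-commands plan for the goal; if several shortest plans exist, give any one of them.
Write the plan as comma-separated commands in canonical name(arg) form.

start: (3, 5) facing east
[1] after move(3): (6, 5) facing east
[2] after turn(left): (6, 5) facing north
[3] after move(3): (6, 8) facing north
[4] after turn(left): (6, 8) facing west
[5] after move(2): (4, 8) facing west
shorter routes all fall short; 5 is best.

move(3), turn(left), move(3), turn(left), move(2)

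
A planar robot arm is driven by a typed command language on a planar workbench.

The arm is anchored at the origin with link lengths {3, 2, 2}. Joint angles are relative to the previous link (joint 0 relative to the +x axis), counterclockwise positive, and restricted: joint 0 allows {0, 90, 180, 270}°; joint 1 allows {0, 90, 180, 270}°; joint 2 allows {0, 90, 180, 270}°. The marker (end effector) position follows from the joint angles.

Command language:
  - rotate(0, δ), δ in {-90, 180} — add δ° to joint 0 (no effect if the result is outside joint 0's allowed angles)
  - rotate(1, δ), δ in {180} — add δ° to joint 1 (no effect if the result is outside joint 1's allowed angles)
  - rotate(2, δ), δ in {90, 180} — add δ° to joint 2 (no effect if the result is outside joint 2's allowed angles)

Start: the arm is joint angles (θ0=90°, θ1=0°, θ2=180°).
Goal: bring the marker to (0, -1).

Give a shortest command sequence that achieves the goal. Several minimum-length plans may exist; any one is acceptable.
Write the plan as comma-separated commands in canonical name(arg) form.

begin: joint angles (θ0=90°, θ1=0°, θ2=180°)
[1] after rotate(1, 180): joint angles (θ0=90°, θ1=180°, θ2=180°)
[2] after rotate(2, 180): joint angles (θ0=90°, θ1=180°, θ2=0°)
minimal: 2 command(s), checked below 2.

rotate(1, 180), rotate(2, 180)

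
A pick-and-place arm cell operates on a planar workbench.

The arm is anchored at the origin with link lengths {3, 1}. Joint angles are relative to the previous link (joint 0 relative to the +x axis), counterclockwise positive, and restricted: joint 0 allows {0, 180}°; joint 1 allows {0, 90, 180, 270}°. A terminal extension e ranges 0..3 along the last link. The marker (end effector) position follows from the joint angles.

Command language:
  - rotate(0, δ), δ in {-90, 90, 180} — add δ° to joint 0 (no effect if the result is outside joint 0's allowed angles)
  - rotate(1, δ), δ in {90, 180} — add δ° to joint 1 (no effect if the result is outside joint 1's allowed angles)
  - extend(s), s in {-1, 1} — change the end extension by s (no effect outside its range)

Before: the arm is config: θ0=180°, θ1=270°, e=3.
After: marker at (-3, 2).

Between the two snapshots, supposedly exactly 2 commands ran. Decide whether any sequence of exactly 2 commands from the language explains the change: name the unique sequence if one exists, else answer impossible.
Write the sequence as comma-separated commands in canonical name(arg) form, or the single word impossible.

extend(-1), extend(-1)

begin: config: θ0=180°, θ1=270°, e=3
[1] after extend(-1): config: θ0=180°, θ1=270°, e=2
[2] after extend(-1): config: θ0=180°, θ1=270°, e=1
all 49 alternatives checked — unique.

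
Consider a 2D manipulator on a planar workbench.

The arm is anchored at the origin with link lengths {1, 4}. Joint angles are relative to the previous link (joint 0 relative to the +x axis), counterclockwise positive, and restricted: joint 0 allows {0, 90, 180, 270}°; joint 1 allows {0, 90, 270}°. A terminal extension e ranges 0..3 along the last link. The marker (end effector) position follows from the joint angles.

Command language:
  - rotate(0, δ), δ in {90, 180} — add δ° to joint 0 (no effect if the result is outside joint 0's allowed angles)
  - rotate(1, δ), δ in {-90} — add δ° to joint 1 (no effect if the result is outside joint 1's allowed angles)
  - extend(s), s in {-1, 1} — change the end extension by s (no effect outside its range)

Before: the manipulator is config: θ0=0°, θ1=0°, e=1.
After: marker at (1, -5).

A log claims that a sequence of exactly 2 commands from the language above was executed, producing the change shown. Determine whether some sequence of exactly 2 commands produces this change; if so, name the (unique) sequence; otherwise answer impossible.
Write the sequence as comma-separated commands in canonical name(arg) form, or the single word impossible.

rotate(1, -90), rotate(1, -90)

start: config: θ0=0°, θ1=0°, e=1
step 1 (rotate(1, -90)): config: θ0=0°, θ1=270°, e=1
step 2 (rotate(1, -90)): config: θ0=0°, θ1=270°, e=1
all 25 alternatives checked — unique.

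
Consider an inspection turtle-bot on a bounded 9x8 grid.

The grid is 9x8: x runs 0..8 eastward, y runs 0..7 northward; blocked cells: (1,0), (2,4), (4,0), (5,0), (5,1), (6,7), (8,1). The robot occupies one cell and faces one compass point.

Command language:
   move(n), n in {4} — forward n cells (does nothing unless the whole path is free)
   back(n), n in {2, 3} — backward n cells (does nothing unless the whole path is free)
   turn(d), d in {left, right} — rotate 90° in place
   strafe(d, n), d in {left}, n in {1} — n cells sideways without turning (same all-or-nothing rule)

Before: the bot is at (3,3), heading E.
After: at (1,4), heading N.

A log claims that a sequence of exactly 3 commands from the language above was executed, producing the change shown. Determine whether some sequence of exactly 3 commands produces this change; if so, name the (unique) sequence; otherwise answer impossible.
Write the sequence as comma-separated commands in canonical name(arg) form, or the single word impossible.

key: order matters: swapping back(2) and turn(left) lands elsewhere
start: at (3,3), heading E
[1] after back(2): at (1,3), heading E
[2] after strafe(left, 1): at (1,4), heading E
[3] after turn(left): at (1,4), heading N
no rival 3-sequence matches.

back(2), strafe(left, 1), turn(left)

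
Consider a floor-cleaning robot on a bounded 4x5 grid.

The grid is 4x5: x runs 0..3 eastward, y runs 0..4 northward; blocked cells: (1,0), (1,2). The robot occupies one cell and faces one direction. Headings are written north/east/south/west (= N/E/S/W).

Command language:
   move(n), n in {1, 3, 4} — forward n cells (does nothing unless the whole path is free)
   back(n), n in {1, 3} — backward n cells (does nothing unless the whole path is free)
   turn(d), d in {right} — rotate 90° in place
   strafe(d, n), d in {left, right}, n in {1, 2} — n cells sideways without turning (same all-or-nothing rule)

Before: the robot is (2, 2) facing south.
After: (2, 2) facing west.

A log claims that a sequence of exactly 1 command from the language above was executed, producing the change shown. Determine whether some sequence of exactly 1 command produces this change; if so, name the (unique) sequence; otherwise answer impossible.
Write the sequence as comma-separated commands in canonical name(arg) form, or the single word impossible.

turn(right)

key: (2,2) unchanged — the single command moves nothing
t0: (2, 2) facing south
[1] after turn(right): (2, 2) facing west
uniquely the one of 10 1-step routes that fits.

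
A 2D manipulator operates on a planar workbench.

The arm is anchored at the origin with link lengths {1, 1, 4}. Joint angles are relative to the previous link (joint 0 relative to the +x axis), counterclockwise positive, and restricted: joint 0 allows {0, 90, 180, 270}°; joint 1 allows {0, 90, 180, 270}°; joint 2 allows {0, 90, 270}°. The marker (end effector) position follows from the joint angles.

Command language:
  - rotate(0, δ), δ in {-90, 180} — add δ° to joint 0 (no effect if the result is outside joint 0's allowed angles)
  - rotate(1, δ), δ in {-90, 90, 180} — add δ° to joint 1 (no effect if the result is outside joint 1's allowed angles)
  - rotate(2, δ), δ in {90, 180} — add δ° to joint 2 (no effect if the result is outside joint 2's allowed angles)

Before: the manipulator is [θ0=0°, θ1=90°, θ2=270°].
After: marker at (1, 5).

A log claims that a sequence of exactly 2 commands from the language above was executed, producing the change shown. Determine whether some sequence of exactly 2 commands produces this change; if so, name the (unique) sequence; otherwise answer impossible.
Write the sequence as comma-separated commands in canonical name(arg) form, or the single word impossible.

key: running rotate(2, 180) before rotate(2, 90) would end elsewhere — order is forced
initial: [θ0=0°, θ1=90°, θ2=270°]
t=1 rotate(2, 90) ⇒ [θ0=0°, θ1=90°, θ2=0°]
t=2 rotate(2, 180) ⇒ [θ0=0°, θ1=90°, θ2=0°]
all 49 alternatives checked — unique.

rotate(2, 90), rotate(2, 180)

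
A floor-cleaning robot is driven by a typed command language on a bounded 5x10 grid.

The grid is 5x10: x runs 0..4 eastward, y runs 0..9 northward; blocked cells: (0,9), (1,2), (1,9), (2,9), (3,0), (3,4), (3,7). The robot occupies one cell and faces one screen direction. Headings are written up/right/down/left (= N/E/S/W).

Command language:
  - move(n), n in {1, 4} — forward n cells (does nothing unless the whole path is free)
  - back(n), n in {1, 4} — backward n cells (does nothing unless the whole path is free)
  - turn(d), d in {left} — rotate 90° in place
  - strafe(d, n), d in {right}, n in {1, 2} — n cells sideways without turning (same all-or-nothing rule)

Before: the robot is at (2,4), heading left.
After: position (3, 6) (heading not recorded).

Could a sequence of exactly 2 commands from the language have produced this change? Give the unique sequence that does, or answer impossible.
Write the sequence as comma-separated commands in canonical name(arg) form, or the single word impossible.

strafe(right, 2), back(1)

key: order matters: swapping strafe(right, 2) and back(1) lands elsewhere
initial: at (2,4), heading left
[1] after strafe(right, 2): at (2,6), heading left
[2] after back(1): at (3,6), heading left
no rival 2-sequence matches.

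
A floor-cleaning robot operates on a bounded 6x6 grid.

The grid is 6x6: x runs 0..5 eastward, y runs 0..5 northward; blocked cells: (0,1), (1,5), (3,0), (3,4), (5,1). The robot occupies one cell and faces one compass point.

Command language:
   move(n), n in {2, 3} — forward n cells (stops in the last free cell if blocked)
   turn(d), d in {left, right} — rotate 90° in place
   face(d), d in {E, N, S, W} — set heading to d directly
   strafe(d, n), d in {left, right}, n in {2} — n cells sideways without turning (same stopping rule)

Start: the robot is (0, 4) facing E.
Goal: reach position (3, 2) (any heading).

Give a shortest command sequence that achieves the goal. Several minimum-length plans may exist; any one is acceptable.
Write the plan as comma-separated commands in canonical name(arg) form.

strafe(right, 2), move(3)

start: (0, 4) facing E
1. strafe(right, 2) → (0, 2) facing E
2. move(3) → (3, 2) facing E
nothing shorter than 2 reaches the goal.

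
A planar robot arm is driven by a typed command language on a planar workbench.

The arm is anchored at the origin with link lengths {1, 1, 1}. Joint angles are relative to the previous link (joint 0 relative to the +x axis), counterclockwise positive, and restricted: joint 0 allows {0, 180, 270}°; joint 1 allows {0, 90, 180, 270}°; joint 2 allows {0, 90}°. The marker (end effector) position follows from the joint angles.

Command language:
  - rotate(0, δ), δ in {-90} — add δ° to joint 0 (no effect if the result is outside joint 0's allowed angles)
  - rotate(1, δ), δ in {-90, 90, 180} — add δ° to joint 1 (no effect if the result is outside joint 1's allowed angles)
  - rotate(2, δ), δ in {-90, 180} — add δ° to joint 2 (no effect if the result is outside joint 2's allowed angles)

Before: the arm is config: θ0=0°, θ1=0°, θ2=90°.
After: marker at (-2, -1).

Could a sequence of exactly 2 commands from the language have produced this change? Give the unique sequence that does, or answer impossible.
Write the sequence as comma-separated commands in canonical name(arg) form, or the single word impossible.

rotate(0, -90), rotate(0, -90)

from: config: θ0=0°, θ1=0°, θ2=90°
[1] after rotate(0, -90): config: θ0=270°, θ1=0°, θ2=90°
[2] after rotate(0, -90): config: θ0=180°, θ1=0°, θ2=90°
uniquely the one of 36 2-step routes that fits.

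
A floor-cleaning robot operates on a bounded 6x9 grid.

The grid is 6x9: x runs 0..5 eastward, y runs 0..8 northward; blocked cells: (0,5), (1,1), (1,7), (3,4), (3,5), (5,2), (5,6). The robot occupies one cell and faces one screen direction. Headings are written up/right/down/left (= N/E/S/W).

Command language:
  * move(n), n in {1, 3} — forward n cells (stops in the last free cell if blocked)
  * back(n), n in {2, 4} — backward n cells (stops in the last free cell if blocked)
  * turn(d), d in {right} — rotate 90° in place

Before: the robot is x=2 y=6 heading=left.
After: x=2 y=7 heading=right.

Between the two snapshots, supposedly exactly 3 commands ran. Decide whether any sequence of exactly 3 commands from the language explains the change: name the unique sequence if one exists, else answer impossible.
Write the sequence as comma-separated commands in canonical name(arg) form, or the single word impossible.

key: position moved to (2,7) AND the heading swung to E — translation plus rotation needed
t0: x=2 y=6 heading=left
1. turn(right) → x=2 y=6 heading=up
2. move(1) → x=2 y=7 heading=up
3. turn(right) → x=2 y=7 heading=right
no rival 3-sequence matches.

turn(right), move(1), turn(right)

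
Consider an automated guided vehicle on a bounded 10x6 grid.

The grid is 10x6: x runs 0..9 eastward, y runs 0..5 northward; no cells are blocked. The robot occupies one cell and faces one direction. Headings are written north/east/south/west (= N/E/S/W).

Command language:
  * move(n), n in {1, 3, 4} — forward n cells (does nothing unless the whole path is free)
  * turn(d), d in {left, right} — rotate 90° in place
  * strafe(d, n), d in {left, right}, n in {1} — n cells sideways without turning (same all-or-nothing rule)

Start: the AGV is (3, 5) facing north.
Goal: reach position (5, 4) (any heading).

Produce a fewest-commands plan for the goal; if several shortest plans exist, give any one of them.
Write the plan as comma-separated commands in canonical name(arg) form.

strafe(right, 1), strafe(right, 1), turn(left), strafe(left, 1)

initial: (3, 5) facing north
[1] after strafe(right, 1): (4, 5) facing north
[2] after strafe(right, 1): (5, 5) facing north
[3] after turn(left): (5, 5) facing west
[4] after strafe(left, 1): (5, 4) facing west
no 3-step plan works, so 4 is optimal.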